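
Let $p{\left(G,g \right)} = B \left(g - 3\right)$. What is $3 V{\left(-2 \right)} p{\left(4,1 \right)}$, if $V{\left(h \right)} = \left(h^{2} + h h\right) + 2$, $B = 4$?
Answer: $-240$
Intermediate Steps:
$V{\left(h \right)} = 2 + 2 h^{2}$ ($V{\left(h \right)} = \left(h^{2} + h^{2}\right) + 2 = 2 h^{2} + 2 = 2 + 2 h^{2}$)
$p{\left(G,g \right)} = -12 + 4 g$ ($p{\left(G,g \right)} = 4 \left(g - 3\right) = 4 \left(-3 + g\right) = -12 + 4 g$)
$3 V{\left(-2 \right)} p{\left(4,1 \right)} = 3 \left(2 + 2 \left(-2\right)^{2}\right) \left(-12 + 4 \cdot 1\right) = 3 \left(2 + 2 \cdot 4\right) \left(-12 + 4\right) = 3 \left(2 + 8\right) \left(-8\right) = 3 \cdot 10 \left(-8\right) = 3 \left(-80\right) = -240$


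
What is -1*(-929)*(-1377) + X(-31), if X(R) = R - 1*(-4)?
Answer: -1279260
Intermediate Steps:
X(R) = 4 + R (X(R) = R + 4 = 4 + R)
-1*(-929)*(-1377) + X(-31) = -1*(-929)*(-1377) + (4 - 31) = 929*(-1377) - 27 = -1279233 - 27 = -1279260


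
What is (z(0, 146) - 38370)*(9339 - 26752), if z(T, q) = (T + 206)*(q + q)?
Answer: -379289966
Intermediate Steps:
z(T, q) = 2*q*(206 + T) (z(T, q) = (206 + T)*(2*q) = 2*q*(206 + T))
(z(0, 146) - 38370)*(9339 - 26752) = (2*146*(206 + 0) - 38370)*(9339 - 26752) = (2*146*206 - 38370)*(-17413) = (60152 - 38370)*(-17413) = 21782*(-17413) = -379289966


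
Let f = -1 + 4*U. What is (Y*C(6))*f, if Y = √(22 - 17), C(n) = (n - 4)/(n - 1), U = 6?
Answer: 46*√5/5 ≈ 20.572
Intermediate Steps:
f = 23 (f = -1 + 4*6 = -1 + 24 = 23)
C(n) = (-4 + n)/(-1 + n)
Y = √5 ≈ 2.2361
(Y*C(6))*f = (√5*((-4 + 6)/(-1 + 6)))*23 = (√5*(2/5))*23 = (√5*((⅕)*2))*23 = (√5*(⅖))*23 = (2*√5/5)*23 = 46*√5/5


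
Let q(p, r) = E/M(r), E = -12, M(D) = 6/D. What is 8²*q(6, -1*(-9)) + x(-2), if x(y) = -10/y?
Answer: -1147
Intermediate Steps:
q(p, r) = -2*r (q(p, r) = -12*r/6 = -2*r)
8²*q(6, -1*(-9)) + x(-2) = 8²*(-(-2)*(-9)) - 10/(-2) = 64*(-2*9) - 10*(-½) = 64*(-18) + 5 = -1152 + 5 = -1147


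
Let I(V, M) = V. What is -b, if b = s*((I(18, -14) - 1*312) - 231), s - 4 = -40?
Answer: -18900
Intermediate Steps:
s = -36 (s = 4 - 40 = -36)
b = 18900 (b = -36*((18 - 1*312) - 231) = -36*((18 - 312) - 231) = -36*(-294 - 231) = -36*(-525) = 18900)
-b = -1*18900 = -18900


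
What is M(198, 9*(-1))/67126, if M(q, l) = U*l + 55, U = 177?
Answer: -769/33563 ≈ -0.022912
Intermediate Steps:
M(q, l) = 55 + 177*l (M(q, l) = 177*l + 55 = 55 + 177*l)
M(198, 9*(-1))/67126 = (55 + 177*(9*(-1)))/67126 = (55 + 177*(-9))*(1/67126) = (55 - 1593)*(1/67126) = -1538*1/67126 = -769/33563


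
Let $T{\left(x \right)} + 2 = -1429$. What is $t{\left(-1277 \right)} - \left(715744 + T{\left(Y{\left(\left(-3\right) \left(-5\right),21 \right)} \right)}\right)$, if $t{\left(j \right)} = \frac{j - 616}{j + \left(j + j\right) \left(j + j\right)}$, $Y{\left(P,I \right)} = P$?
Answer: $- \frac{4658491520900}{6521639} \approx -7.1431 \cdot 10^{5}$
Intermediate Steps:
$T{\left(x \right)} = -1431$ ($T{\left(x \right)} = -2 - 1429 = -1431$)
$t{\left(j \right)} = \frac{-616 + j}{j + 4 j^{2}}$ ($t{\left(j \right)} = \frac{-616 + j}{j + 2 j 2 j} = \frac{-616 + j}{j + 4 j^{2}}$)
$t{\left(-1277 \right)} - \left(715744 + T{\left(Y{\left(\left(-3\right) \left(-5\right),21 \right)} \right)}\right) = \frac{-616 - 1277}{\left(-1277\right) \left(1 + 4 \left(-1277\right)\right)} - 714313 = \left(- \frac{1}{1277}\right) \frac{1}{1 - 5108} \left(-1893\right) + \left(-715744 + 1431\right) = \left(- \frac{1}{1277}\right) \frac{1}{-5107} \left(-1893\right) - 714313 = \left(- \frac{1}{1277}\right) \left(- \frac{1}{5107}\right) \left(-1893\right) - 714313 = - \frac{1893}{6521639} - 714313 = - \frac{4658491520900}{6521639}$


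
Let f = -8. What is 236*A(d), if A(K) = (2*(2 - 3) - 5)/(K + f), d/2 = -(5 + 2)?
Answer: 826/11 ≈ 75.091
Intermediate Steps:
d = -14 (d = 2*(-(5 + 2)) = 2*(-1*7) = 2*(-7) = -14)
A(K) = -7/(-8 + K) (A(K) = (2*(2 - 3) - 5)/(K - 8) = (2*(-1) - 5)/(-8 + K) = (-2 - 5)/(-8 + K) = -7/(-8 + K))
236*A(d) = 236*(-7/(-8 - 14)) = 236*(-7/(-22)) = 236*(-7*(-1/22)) = 236*(7/22) = 826/11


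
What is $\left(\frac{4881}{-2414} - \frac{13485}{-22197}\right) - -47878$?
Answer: $\frac{855132599719}{17861186} \approx 47877.0$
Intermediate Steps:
$\left(\frac{4881}{-2414} - \frac{13485}{-22197}\right) - -47878 = \left(4881 \left(- \frac{1}{2414}\right) - - \frac{4495}{7399}\right) + 47878 = \left(- \frac{4881}{2414} + \frac{4495}{7399}\right) + 47878 = - \frac{25263589}{17861186} + 47878 = \frac{855132599719}{17861186}$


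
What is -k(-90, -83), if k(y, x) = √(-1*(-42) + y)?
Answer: -4*I*√3 ≈ -6.9282*I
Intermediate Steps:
k(y, x) = √(42 + y)
-k(-90, -83) = -√(42 - 90) = -√(-48) = -4*I*√3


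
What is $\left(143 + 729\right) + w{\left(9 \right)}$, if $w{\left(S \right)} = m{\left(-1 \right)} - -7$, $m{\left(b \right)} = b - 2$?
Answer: $876$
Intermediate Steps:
$m{\left(b \right)} = -2 + b$ ($m{\left(b \right)} = b - 2 = -2 + b$)
$w{\left(S \right)} = 4$ ($w{\left(S \right)} = \left(-2 - 1\right) - -7 = -3 + 7 = 4$)
$\left(143 + 729\right) + w{\left(9 \right)} = \left(143 + 729\right) + 4 = 872 + 4 = 876$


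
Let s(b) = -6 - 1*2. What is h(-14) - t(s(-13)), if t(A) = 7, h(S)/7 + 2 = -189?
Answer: -1344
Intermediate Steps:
s(b) = -8 (s(b) = -6 - 2 = -8)
h(S) = -1337 (h(S) = -14 + 7*(-189) = -14 - 1323 = -1337)
h(-14) - t(s(-13)) = -1337 - 1*7 = -1337 - 7 = -1344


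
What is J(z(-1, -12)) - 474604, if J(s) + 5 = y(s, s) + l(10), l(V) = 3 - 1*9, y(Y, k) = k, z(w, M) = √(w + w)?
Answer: -474615 + I*√2 ≈ -4.7462e+5 + 1.4142*I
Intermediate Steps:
z(w, M) = √2*√w (z(w, M) = √(2*w) = √2*√w)
l(V) = -6 (l(V) = 3 - 9 = -6)
J(s) = -11 + s (J(s) = -5 + (s - 6) = -5 + (-6 + s) = -11 + s)
J(z(-1, -12)) - 474604 = (-11 + √2*√(-1)) - 474604 = (-11 + √2*I) - 474604 = (-11 + I*√2) - 474604 = -474615 + I*√2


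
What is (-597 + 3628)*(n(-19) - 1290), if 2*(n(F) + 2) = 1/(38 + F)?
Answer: -148806945/38 ≈ -3.9160e+6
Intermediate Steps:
n(F) = -2 + 1/(2*(38 + F))
(-597 + 3628)*(n(-19) - 1290) = (-597 + 3628)*((-151 - 4*(-19))/(2*(38 - 19)) - 1290) = 3031*((½)*(-151 + 76)/19 - 1290) = 3031*((½)*(1/19)*(-75) - 1290) = 3031*(-75/38 - 1290) = 3031*(-49095/38) = -148806945/38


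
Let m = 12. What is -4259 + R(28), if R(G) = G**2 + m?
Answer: -3463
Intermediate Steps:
R(G) = 12 + G**2 (R(G) = G**2 + 12 = 12 + G**2)
-4259 + R(28) = -4259 + (12 + 28**2) = -4259 + (12 + 784) = -4259 + 796 = -3463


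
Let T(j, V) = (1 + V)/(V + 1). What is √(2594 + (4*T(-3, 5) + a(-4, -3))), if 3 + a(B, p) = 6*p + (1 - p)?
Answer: √2581 ≈ 50.804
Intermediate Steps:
T(j, V) = 1 (T(j, V) = (1 + V)/(1 + V) = 1)
a(B, p) = -2 + 5*p (a(B, p) = -3 + (6*p + (1 - p)) = -3 + (1 + 5*p) = -2 + 5*p)
√(2594 + (4*T(-3, 5) + a(-4, -3))) = √(2594 + (4*1 + (-2 + 5*(-3)))) = √(2594 + (4 + (-2 - 15))) = √(2594 + (4 - 17)) = √(2594 - 13) = √2581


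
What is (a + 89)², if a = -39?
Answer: 2500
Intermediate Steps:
(a + 89)² = (-39 + 89)² = 50² = 2500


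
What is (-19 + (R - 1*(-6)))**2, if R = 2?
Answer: 121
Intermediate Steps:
(-19 + (R - 1*(-6)))**2 = (-19 + (2 - 1*(-6)))**2 = (-19 + (2 + 6))**2 = (-19 + 8)**2 = (-11)**2 = 121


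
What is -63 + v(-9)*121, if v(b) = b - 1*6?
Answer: -1878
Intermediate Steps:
v(b) = -6 + b (v(b) = b - 6 = -6 + b)
-63 + v(-9)*121 = -63 + (-6 - 9)*121 = -63 - 15*121 = -63 - 1815 = -1878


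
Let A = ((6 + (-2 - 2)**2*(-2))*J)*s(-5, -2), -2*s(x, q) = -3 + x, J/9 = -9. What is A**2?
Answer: 70963776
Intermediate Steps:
J = -81 (J = 9*(-9) = -81)
s(x, q) = 3/2 - x/2 (s(x, q) = -(-3 + x)/2 = 3/2 - x/2)
A = 8424 (A = ((6 + (-2 - 2)**2*(-2))*(-81))*(3/2 - 1/2*(-5)) = ((6 + (-4)**2*(-2))*(-81))*(3/2 + 5/2) = ((6 + 16*(-2))*(-81))*4 = ((6 - 32)*(-81))*4 = -26*(-81)*4 = 2106*4 = 8424)
A**2 = 8424**2 = 70963776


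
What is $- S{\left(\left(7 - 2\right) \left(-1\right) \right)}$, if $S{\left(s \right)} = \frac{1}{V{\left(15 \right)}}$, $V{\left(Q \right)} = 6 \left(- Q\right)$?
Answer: $\frac{1}{90} \approx 0.011111$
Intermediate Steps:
$V{\left(Q \right)} = - 6 Q$
$S{\left(s \right)} = - \frac{1}{90}$ ($S{\left(s \right)} = \frac{1}{\left(-6\right) 15} = \frac{1}{-90} = - \frac{1}{90}$)
$- S{\left(\left(7 - 2\right) \left(-1\right) \right)} = \left(-1\right) \left(- \frac{1}{90}\right) = \frac{1}{90}$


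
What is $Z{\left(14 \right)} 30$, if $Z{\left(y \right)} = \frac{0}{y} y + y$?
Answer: $420$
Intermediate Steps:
$Z{\left(y \right)} = y$ ($Z{\left(y \right)} = 0 y + y = 0 + y = y$)
$Z{\left(14 \right)} 30 = 14 \cdot 30 = 420$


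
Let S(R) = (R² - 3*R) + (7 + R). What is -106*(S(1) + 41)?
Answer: -4982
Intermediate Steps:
S(R) = 7 + R² - 2*R
-106*(S(1) + 41) = -106*((7 + 1² - 2*1) + 41) = -106*((7 + 1 - 2) + 41) = -106*(6 + 41) = -106*47 = -4982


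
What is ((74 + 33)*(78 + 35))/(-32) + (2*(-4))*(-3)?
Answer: -11323/32 ≈ -353.84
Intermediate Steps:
((74 + 33)*(78 + 35))/(-32) + (2*(-4))*(-3) = (107*113)*(-1/32) - 8*(-3) = 12091*(-1/32) + 24 = -12091/32 + 24 = -11323/32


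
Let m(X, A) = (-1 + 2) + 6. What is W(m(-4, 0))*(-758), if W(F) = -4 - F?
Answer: 8338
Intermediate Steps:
m(X, A) = 7 (m(X, A) = 1 + 6 = 7)
W(m(-4, 0))*(-758) = (-4 - 1*7)*(-758) = (-4 - 7)*(-758) = -11*(-758) = 8338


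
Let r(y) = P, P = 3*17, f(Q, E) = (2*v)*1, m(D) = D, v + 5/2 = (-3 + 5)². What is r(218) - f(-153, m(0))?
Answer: 48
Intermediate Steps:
v = 3/2 (v = -5/2 + (-3 + 5)² = -5/2 + 2² = -5/2 + 4 = 3/2 ≈ 1.5000)
f(Q, E) = 3 (f(Q, E) = (2*(3/2))*1 = 3*1 = 3)
P = 51
r(y) = 51
r(218) - f(-153, m(0)) = 51 - 1*3 = 51 - 3 = 48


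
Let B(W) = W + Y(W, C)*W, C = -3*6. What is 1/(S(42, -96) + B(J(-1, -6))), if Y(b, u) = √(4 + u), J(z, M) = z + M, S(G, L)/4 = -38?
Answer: I/(-159*I + 7*√14) ≈ -0.0061232 + 0.0010087*I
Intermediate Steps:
S(G, L) = -152 (S(G, L) = 4*(-38) = -152)
J(z, M) = M + z
C = -18
B(W) = W + I*W*√14 (B(W) = W + √(4 - 18)*W = W + √(-14)*W = W + (I*√14)*W = W + I*W*√14)
1/(S(42, -96) + B(J(-1, -6))) = 1/(-152 + (-6 - 1)*(1 + I*√14)) = 1/(-152 - 7*(1 + I*√14)) = 1/(-152 + (-7 - 7*I*√14)) = 1/(-159 - 7*I*√14)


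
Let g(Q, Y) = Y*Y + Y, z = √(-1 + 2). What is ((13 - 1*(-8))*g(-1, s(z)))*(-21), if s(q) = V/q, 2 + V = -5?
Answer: -18522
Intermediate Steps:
V = -7 (V = -2 - 5 = -7)
z = 1 (z = √1 = 1)
s(q) = -7/q
g(Q, Y) = Y + Y² (g(Q, Y) = Y² + Y = Y + Y²)
((13 - 1*(-8))*g(-1, s(z)))*(-21) = ((13 - 1*(-8))*((-7/1)*(1 - 7/1)))*(-21) = ((13 + 8)*((-7*1)*(1 - 7*1)))*(-21) = (21*(-7*(1 - 7)))*(-21) = (21*(-7*(-6)))*(-21) = (21*42)*(-21) = 882*(-21) = -18522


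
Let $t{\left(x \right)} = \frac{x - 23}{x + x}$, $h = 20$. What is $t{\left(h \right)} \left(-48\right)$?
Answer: $\frac{18}{5} \approx 3.6$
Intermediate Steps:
$t{\left(x \right)} = \frac{-23 + x}{2 x}$
$t{\left(h \right)} \left(-48\right) = \frac{-23 + 20}{2 \cdot 20} \left(-48\right) = \frac{1}{2} \cdot \frac{1}{20} \left(-3\right) \left(-48\right) = \left(- \frac{3}{40}\right) \left(-48\right) = \frac{18}{5}$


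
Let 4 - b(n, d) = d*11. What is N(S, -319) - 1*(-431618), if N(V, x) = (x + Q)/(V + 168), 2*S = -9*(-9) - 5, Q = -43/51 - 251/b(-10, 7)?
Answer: 331023067709/766938 ≈ 4.3162e+5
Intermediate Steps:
b(n, d) = 4 - 11*d (b(n, d) = 4 - d*11 = 4 - 11*d)
Q = 9662/3723 (Q = -43/51 - 251/(4 - 11*7) = -43*1/51 - 251/(4 - 77) = -43/51 - 251/(-73) = -43/51 - 251*(-1/73) = -43/51 + 251/73 = 9662/3723 ≈ 2.5952)
S = 38 (S = (-9*(-9) - 5)/2 = (81 - 5)/2 = (1/2)*76 = 38)
N(V, x) = (9662/3723 + x)/(168 + V) (N(V, x) = (x + 9662/3723)/(V + 168) = (9662/3723 + x)/(168 + V))
N(S, -319) - 1*(-431618) = (9662/3723 - 319)/(168 + 38) - 1*(-431618) = -1177975/3723/206 + 431618 = (1/206)*(-1177975/3723) + 431618 = -1177975/766938 + 431618 = 331023067709/766938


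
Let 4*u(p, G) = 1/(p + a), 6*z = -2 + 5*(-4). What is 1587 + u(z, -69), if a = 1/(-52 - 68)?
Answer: 233279/147 ≈ 1586.9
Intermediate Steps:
z = -11/3 (z = (-2 + 5*(-4))/6 = (-2 - 20)/6 = (⅙)*(-22) = -11/3 ≈ -3.6667)
a = -1/120 (a = 1/(-120) = -1/120 ≈ -0.0083333)
u(p, G) = 1/(4*(-1/120 + p)) (u(p, G) = 1/(4*(p - 1/120)) = 1/(4*(-1/120 + p)))
1587 + u(z, -69) = 1587 + 30/(-1 + 120*(-11/3)) = 1587 + 30/(-1 - 440) = 1587 + 30/(-441) = 1587 + 30*(-1/441) = 1587 - 10/147 = 233279/147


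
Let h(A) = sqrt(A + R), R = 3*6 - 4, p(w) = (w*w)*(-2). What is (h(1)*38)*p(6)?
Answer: -2736*sqrt(15) ≈ -10596.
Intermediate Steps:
p(w) = -2*w**2 (p(w) = w**2*(-2) = -2*w**2)
R = 14 (R = 18 - 4 = 14)
h(A) = sqrt(14 + A) (h(A) = sqrt(A + 14) = sqrt(14 + A))
(h(1)*38)*p(6) = (sqrt(14 + 1)*38)*(-2*6**2) = (sqrt(15)*38)*(-2*36) = (38*sqrt(15))*(-72) = -2736*sqrt(15)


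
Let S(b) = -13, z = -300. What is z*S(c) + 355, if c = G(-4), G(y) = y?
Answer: 4255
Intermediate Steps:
c = -4
z*S(c) + 355 = -300*(-13) + 355 = 3900 + 355 = 4255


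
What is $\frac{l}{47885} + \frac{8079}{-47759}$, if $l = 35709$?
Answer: $\frac{1318563216}{2286939715} \approx 0.57656$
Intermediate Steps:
$\frac{l}{47885} + \frac{8079}{-47759} = \frac{35709}{47885} + \frac{8079}{-47759} = 35709 \cdot \frac{1}{47885} + 8079 \left(- \frac{1}{47759}\right) = \frac{35709}{47885} - \frac{8079}{47759} = \frac{1318563216}{2286939715}$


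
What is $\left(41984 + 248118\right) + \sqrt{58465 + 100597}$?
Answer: $290102 + \sqrt{159062} \approx 2.905 \cdot 10^{5}$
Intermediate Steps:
$\left(41984 + 248118\right) + \sqrt{58465 + 100597} = 290102 + \sqrt{159062}$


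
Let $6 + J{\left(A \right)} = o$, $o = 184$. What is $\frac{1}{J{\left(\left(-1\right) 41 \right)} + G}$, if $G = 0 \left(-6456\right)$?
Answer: $\frac{1}{178} \approx 0.005618$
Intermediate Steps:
$J{\left(A \right)} = 178$ ($J{\left(A \right)} = -6 + 184 = 178$)
$G = 0$
$\frac{1}{J{\left(\left(-1\right) 41 \right)} + G} = \frac{1}{178 + 0} = \frac{1}{178}$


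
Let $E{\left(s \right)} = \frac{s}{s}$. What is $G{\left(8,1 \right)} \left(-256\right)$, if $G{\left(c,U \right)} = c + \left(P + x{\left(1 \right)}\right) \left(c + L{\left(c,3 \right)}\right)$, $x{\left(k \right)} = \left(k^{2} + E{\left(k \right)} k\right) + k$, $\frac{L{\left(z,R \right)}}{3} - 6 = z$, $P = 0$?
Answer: $-40448$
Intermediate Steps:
$E{\left(s \right)} = 1$
$L{\left(z,R \right)} = 18 + 3 z$
$x{\left(k \right)} = k^{2} + 2 k$ ($x{\left(k \right)} = \left(k^{2} + 1 k\right) + k = \left(k^{2} + k\right) + k = \left(k + k^{2}\right) + k = k^{2} + 2 k$)
$G{\left(c,U \right)} = 54 + 13 c$ ($G{\left(c,U \right)} = c + \left(0 + 1 \left(2 + 1\right)\right) \left(c + \left(18 + 3 c\right)\right) = c + \left(0 + 1 \cdot 3\right) \left(18 + 4 c\right) = c + \left(0 + 3\right) \left(18 + 4 c\right) = c + 3 \left(18 + 4 c\right) = c + \left(54 + 12 c\right) = 54 + 13 c$)
$G{\left(8,1 \right)} \left(-256\right) = \left(54 + 13 \cdot 8\right) \left(-256\right) = \left(54 + 104\right) \left(-256\right) = 158 \left(-256\right) = -40448$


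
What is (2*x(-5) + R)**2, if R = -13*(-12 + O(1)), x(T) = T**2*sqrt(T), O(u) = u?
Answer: 7949 + 14300*I*sqrt(5) ≈ 7949.0 + 31976.0*I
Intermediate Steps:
x(T) = T**(5/2)
R = 143 (R = -13*(-12 + 1) = -13*(-11) = 143)
(2*x(-5) + R)**2 = (2*(-5)**(5/2) + 143)**2 = (2*(25*I*sqrt(5)) + 143)**2 = (50*I*sqrt(5) + 143)**2 = (143 + 50*I*sqrt(5))**2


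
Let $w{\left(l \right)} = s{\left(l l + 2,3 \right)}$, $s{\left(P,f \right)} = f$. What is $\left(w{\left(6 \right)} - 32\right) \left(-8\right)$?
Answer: $232$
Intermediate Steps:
$w{\left(l \right)} = 3$
$\left(w{\left(6 \right)} - 32\right) \left(-8\right) = \left(3 - 32\right) \left(-8\right) = \left(-29\right) \left(-8\right) = 232$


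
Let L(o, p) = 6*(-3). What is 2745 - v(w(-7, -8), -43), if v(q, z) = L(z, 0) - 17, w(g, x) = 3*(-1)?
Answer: 2780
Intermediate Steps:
w(g, x) = -3
L(o, p) = -18
v(q, z) = -35 (v(q, z) = -18 - 17 = -35)
2745 - v(w(-7, -8), -43) = 2745 - 1*(-35) = 2745 + 35 = 2780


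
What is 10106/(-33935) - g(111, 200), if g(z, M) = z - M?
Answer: 3010109/33935 ≈ 88.702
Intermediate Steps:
10106/(-33935) - g(111, 200) = 10106/(-33935) - (111 - 1*200) = 10106*(-1/33935) - (111 - 200) = -10106/33935 - 1*(-89) = -10106/33935 + 89 = 3010109/33935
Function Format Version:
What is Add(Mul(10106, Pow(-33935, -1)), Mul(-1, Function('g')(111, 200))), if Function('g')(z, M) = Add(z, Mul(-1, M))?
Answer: Rational(3010109, 33935) ≈ 88.702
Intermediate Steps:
Add(Mul(10106, Pow(-33935, -1)), Mul(-1, Function('g')(111, 200))) = Add(Mul(10106, Pow(-33935, -1)), Mul(-1, Add(111, Mul(-1, 200)))) = Add(Mul(10106, Rational(-1, 33935)), Mul(-1, Add(111, -200))) = Add(Rational(-10106, 33935), Mul(-1, -89)) = Add(Rational(-10106, 33935), 89) = Rational(3010109, 33935)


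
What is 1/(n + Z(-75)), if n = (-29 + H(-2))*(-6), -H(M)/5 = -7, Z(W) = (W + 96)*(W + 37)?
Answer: -1/834 ≈ -0.0011990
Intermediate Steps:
Z(W) = (37 + W)*(96 + W) (Z(W) = (96 + W)*(37 + W) = (37 + W)*(96 + W))
H(M) = 35 (H(M) = -5*(-7) = 35)
n = -36 (n = (-29 + 35)*(-6) = 6*(-6) = -36)
1/(n + Z(-75)) = 1/(-36 + (3552 + (-75)**2 + 133*(-75))) = 1/(-36 + (3552 + 5625 - 9975)) = 1/(-36 - 798) = 1/(-834) = -1/834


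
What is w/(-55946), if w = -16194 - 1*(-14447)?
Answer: 1747/55946 ≈ 0.031227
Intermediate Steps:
w = -1747 (w = -16194 + 14447 = -1747)
w/(-55946) = -1747/(-55946) = -1747*(-1/55946) = 1747/55946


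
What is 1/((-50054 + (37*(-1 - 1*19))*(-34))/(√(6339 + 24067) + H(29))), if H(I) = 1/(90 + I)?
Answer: -1/2962386 - √30406/24894 ≈ -0.0070050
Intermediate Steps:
1/((-50054 + (37*(-1 - 1*19))*(-34))/(√(6339 + 24067) + H(29))) = 1/((-50054 + (37*(-1 - 1*19))*(-34))/(√(6339 + 24067) + 1/(90 + 29))) = 1/((-50054 + (37*(-1 - 19))*(-34))/(√30406 + 1/119)) = 1/((-50054 + (37*(-20))*(-34))/(√30406 + 1/119)) = 1/((-50054 - 740*(-34))/(1/119 + √30406)) = 1/((-50054 + 25160)/(1/119 + √30406)) = 1/(-24894/(1/119 + √30406)) = -1/2962386 - √30406/24894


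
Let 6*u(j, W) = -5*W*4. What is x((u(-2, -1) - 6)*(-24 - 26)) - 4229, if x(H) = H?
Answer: -12287/3 ≈ -4095.7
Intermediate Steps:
u(j, W) = -10*W/3 (u(j, W) = (-5*W*4)/6 = (-20*W)/6 = -10*W/3)
x((u(-2, -1) - 6)*(-24 - 26)) - 4229 = (-10/3*(-1) - 6)*(-24 - 26) - 4229 = (10/3 - 6)*(-50) - 4229 = -8/3*(-50) - 4229 = 400/3 - 4229 = -12287/3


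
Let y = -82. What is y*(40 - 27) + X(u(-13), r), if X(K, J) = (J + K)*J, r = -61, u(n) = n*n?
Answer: -7654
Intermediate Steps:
u(n) = n²
X(K, J) = J*(J + K)
y*(40 - 27) + X(u(-13), r) = -82*(40 - 27) - 61*(-61 + (-13)²) = -82*13 - 61*(-61 + 169) = -1066 - 61*108 = -1066 - 6588 = -7654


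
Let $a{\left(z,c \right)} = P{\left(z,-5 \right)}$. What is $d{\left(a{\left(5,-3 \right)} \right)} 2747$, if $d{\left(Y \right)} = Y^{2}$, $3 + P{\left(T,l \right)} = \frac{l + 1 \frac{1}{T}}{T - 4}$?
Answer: $\frac{4178187}{25} \approx 1.6713 \cdot 10^{5}$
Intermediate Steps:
$P{\left(T,l \right)} = -3 + \frac{l + \frac{1}{T}}{-4 + T}$ ($P{\left(T,l \right)} = -3 + \frac{l + 1 \frac{1}{T}}{T - 4} = -3 + \frac{l + \frac{1}{T}}{-4 + T}$)
$a{\left(z,c \right)} = \frac{1 - 3 z^{2} + 7 z}{z \left(-4 + z\right)}$ ($a{\left(z,c \right)} = \frac{1 - 3 z^{2} + 12 z + z \left(-5\right)}{z \left(-4 + z\right)} = \frac{1 - 3 z^{2} + 12 z - 5 z}{z \left(-4 + z\right)} = \frac{1 - 3 z^{2} + 7 z}{z \left(-4 + z\right)}$)
$d{\left(a{\left(5,-3 \right)} \right)} 2747 = \left(\frac{1 - 3 \cdot 5^{2} + 7 \cdot 5}{5 \left(-4 + 5\right)}\right)^{2} \cdot 2747 = \left(\frac{1 - 75 + 35}{5 \cdot 1}\right)^{2} \cdot 2747 = \left(\frac{1}{5} \cdot 1 \left(1 - 75 + 35\right)\right)^{2} \cdot 2747 = \left(\frac{1}{5} \cdot 1 \left(-39\right)\right)^{2} \cdot 2747 = \left(- \frac{39}{5}\right)^{2} \cdot 2747 = \frac{1521}{25} \cdot 2747 = \frac{4178187}{25}$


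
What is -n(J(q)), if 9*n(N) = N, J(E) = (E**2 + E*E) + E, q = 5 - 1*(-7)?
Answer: -100/3 ≈ -33.333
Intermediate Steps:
q = 12 (q = 5 + 7 = 12)
J(E) = E + 2*E**2 (J(E) = (E**2 + E**2) + E = 2*E**2 + E = E + 2*E**2)
n(N) = N/9
-n(J(q)) = -12*(1 + 2*12)/9 = -12*(1 + 24)/9 = -12*25/9 = -300/9 = -1*100/3 = -100/3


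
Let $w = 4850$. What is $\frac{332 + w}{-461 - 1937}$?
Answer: $- \frac{2591}{1199} \approx -2.161$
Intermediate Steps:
$\frac{332 + w}{-461 - 1937} = \frac{332 + 4850}{-461 - 1937} = \frac{5182}{-2398} = 5182 \left(- \frac{1}{2398}\right) = - \frac{2591}{1199}$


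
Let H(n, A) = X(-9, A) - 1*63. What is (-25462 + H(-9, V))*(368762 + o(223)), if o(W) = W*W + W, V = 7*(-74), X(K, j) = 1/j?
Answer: -2768107995507/259 ≈ -1.0688e+10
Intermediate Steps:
V = -518
o(W) = W + W**2 (o(W) = W**2 + W = W + W**2)
H(n, A) = -63 + 1/A (H(n, A) = 1/A - 1*63 = 1/A - 63 = -63 + 1/A)
(-25462 + H(-9, V))*(368762 + o(223)) = (-25462 + (-63 + 1/(-518)))*(368762 + 223*(1 + 223)) = (-25462 + (-63 - 1/518))*(368762 + 223*224) = (-25462 - 32635/518)*(368762 + 49952) = -13221951/518*418714 = -2768107995507/259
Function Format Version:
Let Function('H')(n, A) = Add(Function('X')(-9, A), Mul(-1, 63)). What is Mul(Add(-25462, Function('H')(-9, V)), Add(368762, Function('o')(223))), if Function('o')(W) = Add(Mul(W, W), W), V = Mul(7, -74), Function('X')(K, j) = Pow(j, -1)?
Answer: Rational(-2768107995507, 259) ≈ -1.0688e+10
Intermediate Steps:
V = -518
Function('o')(W) = Add(W, Pow(W, 2)) (Function('o')(W) = Add(Pow(W, 2), W) = Add(W, Pow(W, 2)))
Function('H')(n, A) = Add(-63, Pow(A, -1)) (Function('H')(n, A) = Add(Pow(A, -1), Mul(-1, 63)) = Add(Pow(A, -1), -63) = Add(-63, Pow(A, -1)))
Mul(Add(-25462, Function('H')(-9, V)), Add(368762, Function('o')(223))) = Mul(Add(-25462, Add(-63, Pow(-518, -1))), Add(368762, Mul(223, Add(1, 223)))) = Mul(Add(-25462, Add(-63, Rational(-1, 518))), Add(368762, Mul(223, 224))) = Mul(Add(-25462, Rational(-32635, 518)), Add(368762, 49952)) = Mul(Rational(-13221951, 518), 418714) = Rational(-2768107995507, 259)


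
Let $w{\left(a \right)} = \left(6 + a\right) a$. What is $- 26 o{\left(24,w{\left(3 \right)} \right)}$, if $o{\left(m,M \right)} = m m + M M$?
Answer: $-33930$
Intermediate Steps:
$w{\left(a \right)} = a \left(6 + a\right)$
$o{\left(m,M \right)} = M^{2} + m^{2}$ ($o{\left(m,M \right)} = m^{2} + M^{2} = M^{2} + m^{2}$)
$- 26 o{\left(24,w{\left(3 \right)} \right)} = - 26 \left(\left(3 \left(6 + 3\right)\right)^{2} + 24^{2}\right) = - 26 \left(\left(3 \cdot 9\right)^{2} + 576\right) = - 26 \left(27^{2} + 576\right) = - 26 \left(729 + 576\right) = \left(-26\right) 1305 = -33930$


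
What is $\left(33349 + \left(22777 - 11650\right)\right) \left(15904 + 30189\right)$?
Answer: $2050032268$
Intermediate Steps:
$\left(33349 + \left(22777 - 11650\right)\right) \left(15904 + 30189\right) = \left(33349 + \left(22777 - 11650\right)\right) 46093 = \left(33349 + 11127\right) 46093 = 44476 \cdot 46093 = 2050032268$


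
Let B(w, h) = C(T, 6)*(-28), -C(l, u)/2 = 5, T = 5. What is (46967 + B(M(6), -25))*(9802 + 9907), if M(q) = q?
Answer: 931191123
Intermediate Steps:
C(l, u) = -10 (C(l, u) = -2*5 = -10)
B(w, h) = 280 (B(w, h) = -10*(-28) = 280)
(46967 + B(M(6), -25))*(9802 + 9907) = (46967 + 280)*(9802 + 9907) = 47247*19709 = 931191123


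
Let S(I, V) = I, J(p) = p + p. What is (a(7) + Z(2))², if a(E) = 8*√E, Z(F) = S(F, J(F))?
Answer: 452 + 32*√7 ≈ 536.66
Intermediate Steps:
J(p) = 2*p
Z(F) = F
(a(7) + Z(2))² = (8*√7 + 2)² = (2 + 8*√7)²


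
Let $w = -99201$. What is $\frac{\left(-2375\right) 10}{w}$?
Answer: $\frac{23750}{99201} \approx 0.23941$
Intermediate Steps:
$\frac{\left(-2375\right) 10}{w} = \frac{\left(-2375\right) 10}{-99201} = \left(-23750\right) \left(- \frac{1}{99201}\right) = \frac{23750}{99201}$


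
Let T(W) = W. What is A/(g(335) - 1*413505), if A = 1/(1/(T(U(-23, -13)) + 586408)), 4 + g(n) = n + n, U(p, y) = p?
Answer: -586385/412839 ≈ -1.4204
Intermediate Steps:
g(n) = -4 + 2*n (g(n) = -4 + (n + n) = -4 + 2*n)
A = 586385 (A = 1/(1/(-23 + 586408)) = 1/(1/586385) = 586385)
A/(g(335) - 1*413505) = 586385/((-4 + 2*335) - 1*413505) = 586385/((-4 + 670) - 413505) = 586385/(666 - 413505) = 586385/(-412839) = 586385*(-1/412839) = -586385/412839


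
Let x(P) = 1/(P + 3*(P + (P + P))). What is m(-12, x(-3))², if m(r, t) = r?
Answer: 144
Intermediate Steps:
x(P) = 1/(10*P) (x(P) = 1/(P + 3*(P + 2*P)) = 1/(P + 3*(3*P)) = 1/(P + 9*P) = 1/(10*P))
m(-12, x(-3))² = (-12)² = 144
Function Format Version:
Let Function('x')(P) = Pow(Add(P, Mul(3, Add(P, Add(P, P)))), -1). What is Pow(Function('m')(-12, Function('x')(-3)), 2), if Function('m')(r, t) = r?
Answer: 144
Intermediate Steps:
Function('x')(P) = Mul(Rational(1, 10), Pow(P, -1)) (Function('x')(P) = Pow(Add(P, Mul(3, Add(P, Mul(2, P)))), -1) = Pow(Add(P, Mul(3, Mul(3, P))), -1) = Pow(Add(P, Mul(9, P)), -1) = Pow(Mul(10, P), -1) = Mul(Rational(1, 10), Pow(P, -1)))
Pow(Function('m')(-12, Function('x')(-3)), 2) = Pow(-12, 2) = 144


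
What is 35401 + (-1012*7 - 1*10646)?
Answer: 17671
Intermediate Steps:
35401 + (-1012*7 - 1*10646) = 35401 + (-7084 - 10646) = 35401 - 17730 = 17671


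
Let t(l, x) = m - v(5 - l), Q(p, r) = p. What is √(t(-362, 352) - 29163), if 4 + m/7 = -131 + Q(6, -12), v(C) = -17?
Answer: I*√30049 ≈ 173.35*I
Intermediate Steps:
m = -903 (m = -28 + 7*(-131 + 6) = -28 + 7*(-125) = -28 - 875 = -903)
t(l, x) = -886 (t(l, x) = -903 - 1*(-17) = -903 + 17 = -886)
√(t(-362, 352) - 29163) = √(-886 - 29163) = √(-30049) = I*√30049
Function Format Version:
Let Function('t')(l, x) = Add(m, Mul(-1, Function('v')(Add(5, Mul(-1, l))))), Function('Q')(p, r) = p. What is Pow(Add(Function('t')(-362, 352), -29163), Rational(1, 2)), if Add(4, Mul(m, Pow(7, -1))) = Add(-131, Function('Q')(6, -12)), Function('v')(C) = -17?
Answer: Mul(I, Pow(30049, Rational(1, 2))) ≈ Mul(173.35, I)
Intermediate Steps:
m = -903 (m = Add(-28, Mul(7, Add(-131, 6))) = Add(-28, Mul(7, -125)) = Add(-28, -875) = -903)
Function('t')(l, x) = -886 (Function('t')(l, x) = Add(-903, Mul(-1, -17)) = Add(-903, 17) = -886)
Pow(Add(Function('t')(-362, 352), -29163), Rational(1, 2)) = Pow(Add(-886, -29163), Rational(1, 2)) = Pow(-30049, Rational(1, 2)) = Mul(I, Pow(30049, Rational(1, 2)))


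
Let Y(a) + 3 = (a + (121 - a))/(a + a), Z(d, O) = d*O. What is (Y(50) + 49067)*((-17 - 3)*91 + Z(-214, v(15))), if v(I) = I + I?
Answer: -2021486652/5 ≈ -4.0430e+8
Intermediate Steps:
v(I) = 2*I
Z(d, O) = O*d
Y(a) = -3 + 121/(2*a) (Y(a) = -3 + (a + (121 - a))/(a + a) = -3 + 121/((2*a)) = -3 + 121*(1/(2*a)) = -3 + 121/(2*a))
(Y(50) + 49067)*((-17 - 3)*91 + Z(-214, v(15))) = ((-3 + (121/2)/50) + 49067)*((-17 - 3)*91 + (2*15)*(-214)) = ((-3 + (121/2)*(1/50)) + 49067)*(-20*91 + 30*(-214)) = ((-3 + 121/100) + 49067)*(-1820 - 6420) = (-179/100 + 49067)*(-8240) = (4906521/100)*(-8240) = -2021486652/5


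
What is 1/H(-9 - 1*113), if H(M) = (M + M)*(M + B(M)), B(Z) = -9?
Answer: 1/31964 ≈ 3.1285e-5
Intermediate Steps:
H(M) = 2*M*(-9 + M) (H(M) = (M + M)*(M - 9) = (2*M)*(-9 + M) = 2*M*(-9 + M))
1/H(-9 - 1*113) = 1/(2*(-9 - 1*113)*(-9 + (-9 - 1*113))) = 1/(2*(-9 - 113)*(-9 + (-9 - 113))) = 1/(2*(-122)*(-9 - 122)) = 1/(2*(-122)*(-131)) = 1/31964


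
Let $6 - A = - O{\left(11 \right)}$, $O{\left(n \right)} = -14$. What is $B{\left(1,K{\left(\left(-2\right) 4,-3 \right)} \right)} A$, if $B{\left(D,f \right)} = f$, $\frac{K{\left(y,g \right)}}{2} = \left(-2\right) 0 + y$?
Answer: $128$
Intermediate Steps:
$K{\left(y,g \right)} = 2 y$ ($K{\left(y,g \right)} = 2 \left(\left(-2\right) 0 + y\right) = 2 \left(0 + y\right) = 2 y$)
$A = -8$ ($A = 6 - \left(-1\right) \left(-14\right) = 6 - 14 = -8$)
$B{\left(1,K{\left(\left(-2\right) 4,-3 \right)} \right)} A = 2 \left(\left(-2\right) 4\right) \left(-8\right) = 2 \left(-8\right) \left(-8\right) = \left(-16\right) \left(-8\right) = 128$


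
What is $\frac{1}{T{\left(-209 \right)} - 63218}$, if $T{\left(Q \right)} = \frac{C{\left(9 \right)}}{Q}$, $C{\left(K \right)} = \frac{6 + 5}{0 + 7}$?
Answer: $- \frac{133}{8407995} \approx -1.5818 \cdot 10^{-5}$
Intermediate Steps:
$C{\left(K \right)} = \frac{11}{7}$
$T{\left(Q \right)} = \frac{11}{7 Q}$
$\frac{1}{T{\left(-209 \right)} - 63218} = \frac{1}{\frac{11}{7 \left(-209\right)} - 63218} = \frac{1}{\frac{11}{7} \left(- \frac{1}{209}\right) - 63218} = \frac{1}{- \frac{1}{133} - 63218} = \frac{1}{- \frac{8407995}{133}} = - \frac{133}{8407995}$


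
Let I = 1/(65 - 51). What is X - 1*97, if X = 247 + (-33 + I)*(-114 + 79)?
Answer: 2605/2 ≈ 1302.5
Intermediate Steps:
I = 1/14 ≈ 0.071429
X = 2799/2 (X = 247 + (-33 + 1/14)*(-114 + 79) = 247 - 461/14*(-35) = 247 + 2305/2 = 2799/2 ≈ 1399.5)
X - 1*97 = 2799/2 - 1*97 = 2799/2 - 97 = 2605/2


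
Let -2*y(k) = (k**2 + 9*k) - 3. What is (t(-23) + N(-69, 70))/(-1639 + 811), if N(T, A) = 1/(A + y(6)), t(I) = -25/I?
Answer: -457/336444 ≈ -0.0013583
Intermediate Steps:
y(k) = 3/2 - 9*k/2 - k**2/2 (y(k) = -((k**2 + 9*k) - 3)/2 = -(-3 + k**2 + 9*k)/2 = 3/2 - 9*k/2 - k**2/2)
N(T, A) = 1/(-87/2 + A) (N(T, A) = 1/(A + (3/2 - 9/2*6 - 1/2*6**2)) = 1/(A + (3/2 - 27 - 1/2*36)) = 1/(A + (3/2 - 27 - 18)) = 1/(A - 87/2) = 1/(-87/2 + A))
(t(-23) + N(-69, 70))/(-1639 + 811) = (-25/(-23) + 2/(-87 + 2*70))/(-1639 + 811) = (-25*(-1/23) + 2/(-87 + 140))/(-828) = (25/23 + 2/53)*(-1/828) = (1371/1219)*(-1/828) = -457/336444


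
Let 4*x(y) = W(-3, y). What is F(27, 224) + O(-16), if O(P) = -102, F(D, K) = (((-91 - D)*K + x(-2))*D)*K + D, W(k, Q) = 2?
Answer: -159857787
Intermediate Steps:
x(y) = 1/2 (x(y) = (1/4)*2 = 1/2)
F(D, K) = D + D*K*(1/2 + K*(-91 - D)) (F(D, K) = (((-91 - D)*K + 1/2)*D)*K + D = ((K*(-91 - D) + 1/2)*D)*K + D = ((1/2 + K*(-91 - D))*D)*K + D = (D*(1/2 + K*(-91 - D)))*K + D = D*K*(1/2 + K*(-91 - D)) + D = D + D*K*(1/2 + K*(-91 - D)))
F(27, 224) + O(-16) = (1/2)*27*(2 + 224 - 182*224**2 - 2*27*224**2) - 102 = (1/2)*27*(2 + 224 - 182*50176 - 2*27*50176) - 102 = (1/2)*27*(2 + 224 - 9132032 - 2709504) - 102 = (1/2)*27*(-11841310) - 102 = -159857685 - 102 = -159857787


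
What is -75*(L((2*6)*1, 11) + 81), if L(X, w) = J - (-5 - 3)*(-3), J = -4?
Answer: -3975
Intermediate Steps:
L(X, w) = -28 (L(X, w) = -4 - (-5 - 3)*(-3) = -4 - (-8)*(-3) = -4 - 1*24 = -4 - 24 = -28)
-75*(L((2*6)*1, 11) + 81) = -75*(-28 + 81) = -75*53 = -3975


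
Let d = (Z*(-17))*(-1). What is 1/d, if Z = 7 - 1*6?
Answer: 1/17 ≈ 0.058824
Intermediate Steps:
Z = 1 (Z = 7 - 6 = 1)
d = 17 (d = (1*(-17))*(-1) = -17*(-1) = 17)
1/d = 1/17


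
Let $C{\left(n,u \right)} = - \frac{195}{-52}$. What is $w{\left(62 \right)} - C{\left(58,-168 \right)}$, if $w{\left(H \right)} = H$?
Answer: $\frac{233}{4} \approx 58.25$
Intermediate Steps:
$C{\left(n,u \right)} = \frac{15}{4}$ ($C{\left(n,u \right)} = \left(-195\right) \left(- \frac{1}{52}\right) = \frac{15}{4}$)
$w{\left(62 \right)} - C{\left(58,-168 \right)} = 62 - \frac{15}{4} = \frac{233}{4}$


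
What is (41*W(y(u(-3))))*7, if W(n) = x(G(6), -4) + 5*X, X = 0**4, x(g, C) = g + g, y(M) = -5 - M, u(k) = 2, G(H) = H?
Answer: 3444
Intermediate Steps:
x(g, C) = 2*g
X = 0
W(n) = 12 (W(n) = 2*6 + 5*0 = 12 + 0 = 12)
(41*W(y(u(-3))))*7 = (41*12)*7 = 492*7 = 3444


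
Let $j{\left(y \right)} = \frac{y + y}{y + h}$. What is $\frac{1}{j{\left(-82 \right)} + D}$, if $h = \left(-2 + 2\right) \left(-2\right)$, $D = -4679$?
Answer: $- \frac{1}{4677} \approx -0.00021381$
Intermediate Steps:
$h = 0$ ($h = 0 \left(-2\right) = 0$)
$j{\left(y \right)} = 2$ ($j{\left(y \right)} = \frac{y + y}{y + 0} = \frac{2 y}{y} = 2$)
$\frac{1}{j{\left(-82 \right)} + D} = \frac{1}{2 - 4679} = \frac{1}{-4677} = - \frac{1}{4677}$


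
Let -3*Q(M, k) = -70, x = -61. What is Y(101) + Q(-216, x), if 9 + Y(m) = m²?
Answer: 30646/3 ≈ 10215.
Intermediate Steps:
Q(M, k) = 70/3 (Q(M, k) = -⅓*(-70) = 70/3)
Y(m) = -9 + m²
Y(101) + Q(-216, x) = (-9 + 101²) + 70/3 = (-9 + 10201) + 70/3 = 10192 + 70/3 = 30646/3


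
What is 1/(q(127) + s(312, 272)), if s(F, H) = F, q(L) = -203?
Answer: 1/109 ≈ 0.0091743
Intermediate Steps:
1/(q(127) + s(312, 272)) = 1/(-203 + 312) = 1/109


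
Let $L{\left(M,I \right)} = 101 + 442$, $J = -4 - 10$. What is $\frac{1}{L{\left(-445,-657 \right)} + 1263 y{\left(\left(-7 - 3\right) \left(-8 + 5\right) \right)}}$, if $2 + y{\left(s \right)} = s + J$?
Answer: $\frac{1}{18225} \approx 5.487 \cdot 10^{-5}$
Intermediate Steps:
$J = -14$
$L{\left(M,I \right)} = 543$
$y{\left(s \right)} = -16 + s$ ($y{\left(s \right)} = -2 + \left(s - 14\right) = -2 + \left(-14 + s\right) = -16 + s$)
$\frac{1}{L{\left(-445,-657 \right)} + 1263 y{\left(\left(-7 - 3\right) \left(-8 + 5\right) \right)}} = \frac{1}{543 + 1263 \left(-16 + \left(-7 - 3\right) \left(-8 + 5\right)\right)} = \frac{1}{543 + 1263 \left(-16 - -30\right)} = \frac{1}{543 + 1263 \left(-16 + 30\right)} = \frac{1}{543 + 1263 \cdot 14} = \frac{1}{543 + 17682} = \frac{1}{18225}$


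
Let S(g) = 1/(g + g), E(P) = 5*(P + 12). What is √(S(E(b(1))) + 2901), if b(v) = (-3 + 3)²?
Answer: √10443630/60 ≈ 53.861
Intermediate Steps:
b(v) = 0 (b(v) = 0² = 0)
E(P) = 60 + 5*P (E(P) = 5*(12 + P) = 60 + 5*P)
S(g) = 1/(2*g)
√(S(E(b(1))) + 2901) = √(1/(2*(60 + 5*0)) + 2901) = √(1/(2*(60 + 0)) + 2901) = √((½)/60 + 2901) = √((½)*(1/60) + 2901) = √(1/120 + 2901) = √(348121/120) = √10443630/60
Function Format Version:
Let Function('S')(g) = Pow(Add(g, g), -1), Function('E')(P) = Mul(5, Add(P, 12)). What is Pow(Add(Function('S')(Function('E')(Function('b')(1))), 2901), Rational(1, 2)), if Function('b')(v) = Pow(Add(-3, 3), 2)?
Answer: Mul(Rational(1, 60), Pow(10443630, Rational(1, 2))) ≈ 53.861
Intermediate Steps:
Function('b')(v) = 0 (Function('b')(v) = Pow(0, 2) = 0)
Function('E')(P) = Add(60, Mul(5, P)) (Function('E')(P) = Mul(5, Add(12, P)) = Add(60, Mul(5, P)))
Function('S')(g) = Mul(Rational(1, 2), Pow(g, -1)) (Function('S')(g) = Pow(Mul(2, g), -1) = Mul(Rational(1, 2), Pow(g, -1)))
Pow(Add(Function('S')(Function('E')(Function('b')(1))), 2901), Rational(1, 2)) = Pow(Add(Mul(Rational(1, 2), Pow(Add(60, Mul(5, 0)), -1)), 2901), Rational(1, 2)) = Pow(Add(Mul(Rational(1, 2), Pow(Add(60, 0), -1)), 2901), Rational(1, 2)) = Pow(Add(Mul(Rational(1, 2), Pow(60, -1)), 2901), Rational(1, 2)) = Pow(Add(Mul(Rational(1, 2), Rational(1, 60)), 2901), Rational(1, 2)) = Pow(Add(Rational(1, 120), 2901), Rational(1, 2)) = Pow(Rational(348121, 120), Rational(1, 2)) = Mul(Rational(1, 60), Pow(10443630, Rational(1, 2)))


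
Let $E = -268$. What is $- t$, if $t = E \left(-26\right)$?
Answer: $-6968$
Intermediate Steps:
$t = 6968$ ($t = \left(-268\right) \left(-26\right) = 6968$)
$- t = \left(-1\right) 6968 = -6968$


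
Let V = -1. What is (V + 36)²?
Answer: 1225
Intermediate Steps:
(V + 36)² = (-1 + 36)² = 35² = 1225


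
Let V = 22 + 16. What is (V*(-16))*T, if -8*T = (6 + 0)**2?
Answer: 2736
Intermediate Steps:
V = 38
T = -9/2 (T = -(6 + 0)**2/8 = -1/8*6**2 = -1/8*36 = -9/2 ≈ -4.5000)
(V*(-16))*T = (38*(-16))*(-9/2) = -608*(-9/2) = 2736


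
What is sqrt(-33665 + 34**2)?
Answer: I*sqrt(32509) ≈ 180.3*I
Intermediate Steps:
sqrt(-33665 + 34**2) = sqrt(-33665 + 1156) = sqrt(-32509) = I*sqrt(32509)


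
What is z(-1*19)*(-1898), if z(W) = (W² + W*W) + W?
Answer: -1334294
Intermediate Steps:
z(W) = W + 2*W² (z(W) = (W² + W²) + W = 2*W² + W = W + 2*W²)
z(-1*19)*(-1898) = ((-1*19)*(1 + 2*(-1*19)))*(-1898) = -19*(1 + 2*(-19))*(-1898) = -19*(1 - 38)*(-1898) = -19*(-37)*(-1898) = 703*(-1898) = -1334294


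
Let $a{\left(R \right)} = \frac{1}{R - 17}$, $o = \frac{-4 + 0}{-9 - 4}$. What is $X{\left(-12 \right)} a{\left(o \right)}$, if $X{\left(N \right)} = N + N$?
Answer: $\frac{312}{217} \approx 1.4378$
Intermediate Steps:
$X{\left(N \right)} = 2 N$
$o = \frac{4}{13}$ ($o = - \frac{4}{-13} = \left(-4\right) \left(- \frac{1}{13}\right) = \frac{4}{13} \approx 0.30769$)
$a{\left(R \right)} = \frac{1}{-17 + R}$
$X{\left(-12 \right)} a{\left(o \right)} = \frac{2 \left(-12\right)}{-17 + \frac{4}{13}} = - \frac{24}{- \frac{217}{13}} = \left(-24\right) \left(- \frac{13}{217}\right) = \frac{312}{217}$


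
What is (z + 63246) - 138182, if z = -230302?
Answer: -305238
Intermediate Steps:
(z + 63246) - 138182 = (-230302 + 63246) - 138182 = -167056 - 138182 = -305238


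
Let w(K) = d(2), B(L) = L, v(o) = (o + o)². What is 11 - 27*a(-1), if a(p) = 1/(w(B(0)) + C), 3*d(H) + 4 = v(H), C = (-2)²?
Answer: 61/8 ≈ 7.6250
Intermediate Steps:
v(o) = 4*o² (v(o) = (2*o)² = 4*o²)
C = 4
d(H) = -4/3 + 4*H²/3 (d(H) = -4/3 + (4*H²)/3 = -4/3 + 4*H²/3)
w(K) = 4 (w(K) = -4/3 + (4/3)*2² = -4/3 + (4/3)*4 = -4/3 + 16/3 = 4)
a(p) = ⅛ (a(p) = 1/(4 + 4) = 1/8 = ⅛)
11 - 27*a(-1) = 11 - 27*⅛ = 11 - 27/8 = 61/8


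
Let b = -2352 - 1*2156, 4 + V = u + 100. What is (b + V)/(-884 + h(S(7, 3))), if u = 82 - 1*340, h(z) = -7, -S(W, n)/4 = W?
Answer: 4670/891 ≈ 5.2413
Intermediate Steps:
S(W, n) = -4*W
u = -258 (u = 82 - 340 = -258)
V = -162 (V = -4 + (-258 + 100) = -4 - 158 = -162)
b = -4508 (b = -2352 - 2156 = -4508)
(b + V)/(-884 + h(S(7, 3))) = (-4508 - 162)/(-884 - 7) = -4670/(-891) = -4670*(-1/891) = 4670/891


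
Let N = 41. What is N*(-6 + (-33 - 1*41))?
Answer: -3280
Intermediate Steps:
N*(-6 + (-33 - 1*41)) = 41*(-6 + (-33 - 1*41)) = 41*(-6 + (-33 - 41)) = 41*(-6 - 74) = 41*(-80) = -3280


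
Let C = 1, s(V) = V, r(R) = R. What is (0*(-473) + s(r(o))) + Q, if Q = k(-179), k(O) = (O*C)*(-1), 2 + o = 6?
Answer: 183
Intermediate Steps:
o = 4 (o = -2 + 6 = 4)
k(O) = -O (k(O) = (O*1)*(-1) = O*(-1) = -O)
Q = 179 (Q = -1*(-179) = 179)
(0*(-473) + s(r(o))) + Q = (0*(-473) + 4) + 179 = (0 + 4) + 179 = 4 + 179 = 183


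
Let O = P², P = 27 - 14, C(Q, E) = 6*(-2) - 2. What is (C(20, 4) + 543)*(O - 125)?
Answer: 23276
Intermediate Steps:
C(Q, E) = -14 (C(Q, E) = -12 - 2 = -14)
P = 13
O = 169 (O = 13² = 169)
(C(20, 4) + 543)*(O - 125) = (-14 + 543)*(169 - 125) = 529*44 = 23276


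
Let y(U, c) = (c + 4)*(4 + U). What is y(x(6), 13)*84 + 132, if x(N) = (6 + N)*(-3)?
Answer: -45564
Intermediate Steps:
x(N) = -18 - 3*N
y(U, c) = (4 + U)*(4 + c) (y(U, c) = (4 + c)*(4 + U) = (4 + U)*(4 + c))
y(x(6), 13)*84 + 132 = (16 + 4*(-18 - 3*6) + 4*13 + (-18 - 3*6)*13)*84 + 132 = (16 + 4*(-18 - 18) + 52 + (-18 - 18)*13)*84 + 132 = (16 + 4*(-36) + 52 - 36*13)*84 + 132 = (16 - 144 + 52 - 468)*84 + 132 = -544*84 + 132 = -45696 + 132 = -45564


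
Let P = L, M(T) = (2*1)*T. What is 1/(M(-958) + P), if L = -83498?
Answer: -1/85414 ≈ -1.1708e-5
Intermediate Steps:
M(T) = 2*T
P = -83498
1/(M(-958) + P) = 1/(2*(-958) - 83498) = 1/(-1916 - 83498) = 1/(-85414) = -1/85414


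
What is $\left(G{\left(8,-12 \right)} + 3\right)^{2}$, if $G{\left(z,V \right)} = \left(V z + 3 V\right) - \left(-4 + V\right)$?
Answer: $12769$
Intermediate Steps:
$G{\left(z,V \right)} = 4 + 2 V + V z$ ($G{\left(z,V \right)} = \left(3 V + V z\right) - \left(-4 + V\right) = 4 + 2 V + V z$)
$\left(G{\left(8,-12 \right)} + 3\right)^{2} = \left(\left(4 + 2 \left(-12\right) - 96\right) + 3\right)^{2} = \left(\left(4 - 24 - 96\right) + 3\right)^{2} = \left(-116 + 3\right)^{2} = \left(-113\right)^{2} = 12769$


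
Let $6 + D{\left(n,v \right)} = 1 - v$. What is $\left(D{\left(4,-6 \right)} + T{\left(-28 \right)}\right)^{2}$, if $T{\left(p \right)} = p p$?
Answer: $616225$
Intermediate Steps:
$T{\left(p \right)} = p^{2}$
$D{\left(n,v \right)} = -5 - v$ ($D{\left(n,v \right)} = -6 - \left(-1 + v\right) = -5 - v$)
$\left(D{\left(4,-6 \right)} + T{\left(-28 \right)}\right)^{2} = \left(\left(-5 - -6\right) + \left(-28\right)^{2}\right)^{2} = \left(\left(-5 + 6\right) + 784\right)^{2} = \left(1 + 784\right)^{2} = 785^{2} = 616225$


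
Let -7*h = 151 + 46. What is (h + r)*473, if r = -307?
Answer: -1109658/7 ≈ -1.5852e+5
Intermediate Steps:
h = -197/7 (h = -(151 + 46)/7 = -⅐*197 = -197/7 ≈ -28.143)
(h + r)*473 = (-197/7 - 307)*473 = -2346/7*473 = -1109658/7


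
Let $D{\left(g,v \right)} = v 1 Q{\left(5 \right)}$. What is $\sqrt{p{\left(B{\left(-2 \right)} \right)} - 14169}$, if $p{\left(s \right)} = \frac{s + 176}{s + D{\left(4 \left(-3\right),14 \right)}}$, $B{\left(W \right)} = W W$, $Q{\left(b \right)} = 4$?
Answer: $3 i \sqrt{1574} \approx 119.02 i$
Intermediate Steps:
$D{\left(g,v \right)} = 4 v$ ($D{\left(g,v \right)} = v 1 \cdot 4 = v 4 = 4 v$)
$B{\left(W \right)} = W^{2}$
$p{\left(s \right)} = \frac{176 + s}{56 + s}$ ($p{\left(s \right)} = \frac{s + 176}{s + 4 \cdot 14} = \frac{176 + s}{s + 56} = \frac{176 + s}{56 + s}$)
$\sqrt{p{\left(B{\left(-2 \right)} \right)} - 14169} = \sqrt{\frac{176 + \left(-2\right)^{2}}{56 + \left(-2\right)^{2}} - 14169} = \sqrt{\frac{176 + 4}{56 + 4} - 14169} = \sqrt{\frac{1}{60} \cdot 180 - 14169} = \sqrt{3 - 14169} = \sqrt{-14166} = 3 i \sqrt{1574}$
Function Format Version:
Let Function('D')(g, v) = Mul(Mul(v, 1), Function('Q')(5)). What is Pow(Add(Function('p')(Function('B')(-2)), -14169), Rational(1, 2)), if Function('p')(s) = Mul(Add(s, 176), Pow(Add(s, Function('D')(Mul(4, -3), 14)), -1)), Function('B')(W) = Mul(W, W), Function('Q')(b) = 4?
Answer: Mul(3, I, Pow(1574, Rational(1, 2))) ≈ Mul(119.02, I)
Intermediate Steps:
Function('D')(g, v) = Mul(4, v) (Function('D')(g, v) = Mul(Mul(v, 1), 4) = Mul(v, 4) = Mul(4, v))
Function('B')(W) = Pow(W, 2)
Function('p')(s) = Mul(Pow(Add(56, s), -1), Add(176, s)) (Function('p')(s) = Mul(Add(s, 176), Pow(Add(s, Mul(4, 14)), -1)) = Mul(Add(176, s), Pow(Add(s, 56), -1)) = Mul(Add(176, s), Pow(Add(56, s), -1)) = Mul(Pow(Add(56, s), -1), Add(176, s)))
Pow(Add(Function('p')(Function('B')(-2)), -14169), Rational(1, 2)) = Pow(Add(Mul(Pow(Add(56, Pow(-2, 2)), -1), Add(176, Pow(-2, 2))), -14169), Rational(1, 2)) = Pow(Add(Mul(Pow(Add(56, 4), -1), Add(176, 4)), -14169), Rational(1, 2)) = Pow(Add(Mul(Pow(60, -1), 180), -14169), Rational(1, 2)) = Pow(Add(Mul(Rational(1, 60), 180), -14169), Rational(1, 2)) = Pow(Add(3, -14169), Rational(1, 2)) = Pow(-14166, Rational(1, 2)) = Mul(3, I, Pow(1574, Rational(1, 2)))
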